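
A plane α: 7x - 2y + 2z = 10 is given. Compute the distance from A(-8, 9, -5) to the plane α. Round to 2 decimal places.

12.45

n·A − d = (7)·(-8) + (-2)·(9) + (2)·(-5) − 10 = -94; |n| = √57.
Distance = |-94| / √57 = 94/√57 ≈ 12.45.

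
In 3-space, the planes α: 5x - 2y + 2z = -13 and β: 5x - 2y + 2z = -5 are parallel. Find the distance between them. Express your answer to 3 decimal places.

1.393

Same normal n = (5, -2, 2) with |n| = √33; distance = |-13 − (-5)| / |n| = 8/√33 ≈ 1.393.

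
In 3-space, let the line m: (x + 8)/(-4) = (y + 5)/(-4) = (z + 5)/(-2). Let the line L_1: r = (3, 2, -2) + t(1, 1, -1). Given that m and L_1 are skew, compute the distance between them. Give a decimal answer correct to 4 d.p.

m has direction (-4, -4, -2) through (-8, -5, -5).
Common perpendicular direction n = (-4, -4, -2) × (1, 1, -1) = (6, -6, 0).
With w = (3, 2, -2) − (-8, -5, -5) = (11, 7, 3), w · n = 24.
Distance = |w · n| / |n| = |24| / √72 ≈ 2.8284.

2.8284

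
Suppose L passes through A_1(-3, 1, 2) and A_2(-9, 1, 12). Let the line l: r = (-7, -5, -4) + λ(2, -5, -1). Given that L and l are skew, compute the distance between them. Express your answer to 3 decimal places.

7.738

A direction vector for L is A_2 − A_1 = (-6, 0, 10).
Common perpendicular direction n = (-6, 0, 10) × (2, -5, -1) = (50, 14, 30).
With w = (-7, -5, -4) − (-3, 1, 2) = (-4, -6, -6), w · n = -464.
Distance = |w · n| / |n| = |-464| / √3596 ≈ 7.738.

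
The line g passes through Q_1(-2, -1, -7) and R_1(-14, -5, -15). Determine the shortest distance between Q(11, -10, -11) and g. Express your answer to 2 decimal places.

15.21

A direction vector for g is R_1 − Q_1 = (-12, -4, -8).
Taking (-2, -1, -7) on g with direction v = (-12, -4, -8): w = Q − (-2, -1, -7) = (13, -9, -4), and w × v = (56, 152, -160).
Distance = |w × v| / |v| = √51840 / √224 ≈ 15.21.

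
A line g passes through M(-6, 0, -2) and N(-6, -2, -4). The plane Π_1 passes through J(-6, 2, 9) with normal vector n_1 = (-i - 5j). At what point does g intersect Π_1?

A direction vector for g is N − M = (0, -2, -2).
Π_1: n_1·r = n_1·J gives -x - 5y = -4.
Substitute r = (-6, 0, -2) + t(0, -2, -2) into the plane: 6 + 10t = -4, so t = -1.
Intersection: (-6, 0, -2) + (-1)·(0, -2, -2) = (-6, 2, 0).

(-6, 2, 0)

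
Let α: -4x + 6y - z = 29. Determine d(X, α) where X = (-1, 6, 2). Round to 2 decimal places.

1.24

n·X − d = (-4)·(-1) + (6)·(6) + (-1)·(2) − 29 = 9; |n| = √53.
Distance = |9| / √53 = 9/√53 ≈ 1.24.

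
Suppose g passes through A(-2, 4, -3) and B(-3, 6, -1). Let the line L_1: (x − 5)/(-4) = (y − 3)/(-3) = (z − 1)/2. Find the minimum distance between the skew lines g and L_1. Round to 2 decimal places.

A direction vector for g is B − A = (-1, 2, 2).
L_1 has direction (-4, -3, 2) through (5, 3, 1).
Common perpendicular direction n = (-1, 2, 2) × (-4, -3, 2) = (10, -6, 11).
With w = (5, 3, 1) − (-2, 4, -3) = (7, -1, 4), w · n = 120.
Distance = |w · n| / |n| = |120| / √257 ≈ 7.49.

7.49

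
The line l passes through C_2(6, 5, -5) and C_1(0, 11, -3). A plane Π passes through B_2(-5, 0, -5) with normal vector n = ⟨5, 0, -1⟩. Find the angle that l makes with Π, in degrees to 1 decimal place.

A direction vector for l is C_1 − C_2 = (-6, 6, 2).
Π: n·r = n·B_2 gives 5x - z = -20.
sin θ = |n·v| / (|n||v|) = |-32| / (√26 · √76) = 0.71987.
θ ≈ 46.0°.

46.0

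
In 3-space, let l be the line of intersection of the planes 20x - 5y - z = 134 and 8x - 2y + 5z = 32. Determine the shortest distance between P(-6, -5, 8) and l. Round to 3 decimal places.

16.221

Direction of l: (20, -5, -1) × (8, -2, 5) = (-27, -108, 0).
A point on l: solving the two plane equations with x = 8 gives (8, 6, -4).
Taking (8, 6, -4) on l with direction v = (-27, -108, 0): w = P − (8, 6, -4) = (-14, -11, 12), and w × v = (1296, -324, 1215).
Distance = |w × v| / |v| = √3260817 / √12393 ≈ 16.221.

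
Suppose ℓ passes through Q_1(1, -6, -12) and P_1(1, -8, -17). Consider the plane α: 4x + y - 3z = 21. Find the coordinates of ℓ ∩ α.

A direction vector for ℓ is P_1 − Q_1 = (0, -2, -5).
Substitute r = (1, -6, -12) + t(0, -2, -5) into the plane: 34 + 13t = 21, so t = -1.
Intersection: (1, -6, -12) + (-1)·(0, -2, -5) = (1, -4, -7).

(1, -4, -7)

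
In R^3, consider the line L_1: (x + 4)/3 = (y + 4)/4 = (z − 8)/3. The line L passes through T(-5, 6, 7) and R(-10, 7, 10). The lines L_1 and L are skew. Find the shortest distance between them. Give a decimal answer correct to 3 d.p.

L_1 has direction (3, 4, 3) through (-4, -4, 8).
A direction vector for L is R − T = (-5, 1, 3).
Common perpendicular direction n = (3, 4, 3) × (-5, 1, 3) = (9, -24, 23).
With w = (-5, 6, 7) − (-4, -4, 8) = (-1, 10, -1), w · n = -272.
Distance = |w · n| / |n| = |-272| / √1186 ≈ 7.898.

7.898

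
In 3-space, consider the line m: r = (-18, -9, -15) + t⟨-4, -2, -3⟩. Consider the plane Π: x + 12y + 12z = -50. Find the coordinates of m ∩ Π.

(-2, -1, -3)

Substitute r = (-18, -9, -15) + t(-4, -2, -3) into the plane: -306 + (-64)t = -50, so t = -4.
Intersection: (-18, -9, -15) + (-4)·(-4, -2, -3) = (-2, -1, -3).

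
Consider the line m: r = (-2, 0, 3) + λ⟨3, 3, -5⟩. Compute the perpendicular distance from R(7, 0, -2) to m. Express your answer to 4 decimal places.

6.5663

Taking (-2, 0, 3) on m with direction v = (3, 3, -5): w = R − (-2, 0, 3) = (9, 0, -5), and w × v = (15, 30, 27).
Distance = |w × v| / |v| = √1854 / √43 ≈ 6.5663.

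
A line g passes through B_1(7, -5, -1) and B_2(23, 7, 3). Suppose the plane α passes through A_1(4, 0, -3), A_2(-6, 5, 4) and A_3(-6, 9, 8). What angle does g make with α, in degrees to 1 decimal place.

9.5

A direction vector for g is B_2 − B_1 = (16, 12, 4).
A_1A_2 = (-10, 5, 7), A_1A_3 = (-10, 9, 11); a normal to α is A_1A_2 × A_1A_3 = (-8, 40, -40).
Using A_1: α has equation -8x + 40y - 40z = 88.
sin θ = |n·v| / (|n||v|) = |192| / (√3264 · √416) = 0.16477.
θ ≈ 9.5°.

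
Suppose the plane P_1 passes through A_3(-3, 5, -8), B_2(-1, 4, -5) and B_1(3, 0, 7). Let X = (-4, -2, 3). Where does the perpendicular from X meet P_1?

(-4, 1, 4)

A_3B_2 = (2, -1, 3), A_3B_1 = (6, -5, 15); a normal to P_1 is A_3B_2 × A_3B_1 = (0, -12, -4).
Using A_3: P_1 has equation -12y - 4z = -28.
Foot = X − λn with λ = (n·X − d)/|n|² = (12 − (-28))/160 = 1/4.
Foot = (-4, -2, 3) − (1/4)·(0, -12, -4) = (-4, 1, 4).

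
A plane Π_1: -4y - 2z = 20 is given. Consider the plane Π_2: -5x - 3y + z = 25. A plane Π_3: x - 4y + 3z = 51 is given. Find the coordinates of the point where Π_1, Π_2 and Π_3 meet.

(1, -8, 6)

Solving the 3×3 linear system -4y - 2z = 20, -5x - 3y + z = 25, x - 4y + 3z = 51 (e.g. by elimination or Cramer's rule, determinant = -110) gives (1, -8, 6).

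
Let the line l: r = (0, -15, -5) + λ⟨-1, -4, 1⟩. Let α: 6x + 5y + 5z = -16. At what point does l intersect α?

(4, 1, -9)

Substitute r = (0, -15, -5) + t(-1, -4, 1) into the plane: -100 + (-21)t = -16, so t = -4.
Intersection: (0, -15, -5) + (-4)·(-1, -4, 1) = (4, 1, -9).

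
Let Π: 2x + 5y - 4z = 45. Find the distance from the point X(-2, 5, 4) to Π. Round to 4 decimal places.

5.9628

n·X − d = (2)·(-2) + (5)·(5) + (-4)·(4) − 45 = -40; |n| = √45.
Distance = |-40| / √45 = 40/√45 ≈ 5.9628.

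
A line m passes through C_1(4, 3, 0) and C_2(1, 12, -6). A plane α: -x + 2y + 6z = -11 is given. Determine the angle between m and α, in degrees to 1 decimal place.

A direction vector for m is C_2 − C_1 = (-3, 9, -6).
sin θ = |n·v| / (|n||v|) = |-15| / (√41 · √126) = 0.20870.
θ ≈ 12.0°.

12.0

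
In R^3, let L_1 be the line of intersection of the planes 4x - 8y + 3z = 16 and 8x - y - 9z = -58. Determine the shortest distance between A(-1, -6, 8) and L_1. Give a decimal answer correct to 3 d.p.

Direction of L_1: (4, -8, 3) × (8, -1, -9) = (75, 60, 60).
A point on L_1: solving the two plane equations with x = -3 gives (-3, -2, 4).
Taking (-3, -2, 4) on L_1 with direction v = (75, 60, 60): w = A − (-3, -2, 4) = (2, -4, 4), and w × v = (-480, 180, 420).
Distance = |w × v| / |v| = √439200 / √12825 ≈ 5.852.

5.852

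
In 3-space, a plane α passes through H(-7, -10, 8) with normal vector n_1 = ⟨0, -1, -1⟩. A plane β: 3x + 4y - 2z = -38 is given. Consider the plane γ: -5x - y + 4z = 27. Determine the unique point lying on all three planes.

α: n_1·r = n_1·H gives -y - z = 2.
Solving the 3×3 linear system -y - z = 2, 3x + 4y - 2z = -38, -5x - y + 4z = 27 (e.g. by elimination or Cramer's rule, determinant = -15) gives (0, -7, 5).

(0, -7, 5)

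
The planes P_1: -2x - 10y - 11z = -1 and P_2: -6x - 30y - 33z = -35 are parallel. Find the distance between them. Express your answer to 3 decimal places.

Rescale P_2 by 1/3: -2x - 10y - 11z = -35/3. Then distance = |-1 − (-35/3)| / √225 ≈ 0.711.

0.711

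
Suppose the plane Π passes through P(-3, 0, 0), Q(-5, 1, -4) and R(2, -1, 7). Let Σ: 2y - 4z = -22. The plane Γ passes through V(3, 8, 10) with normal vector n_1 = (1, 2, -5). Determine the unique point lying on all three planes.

PQ = (-2, 1, -4), PR = (5, -1, 7); a normal to Π is PQ × PR = (3, -6, -3).
Using P: Π has equation 3x - 6y - 3z = -9.
Γ: n_1·r = n_1·V gives x + 2y - 5z = -31.
Solving the 3×3 linear system 3x - 6y - 3z = -9, 2y - 4z = -22, x + 2y - 5z = -31 (e.g. by elimination or Cramer's rule, determinant = 24) gives (-5, -3, 4).

(-5, -3, 4)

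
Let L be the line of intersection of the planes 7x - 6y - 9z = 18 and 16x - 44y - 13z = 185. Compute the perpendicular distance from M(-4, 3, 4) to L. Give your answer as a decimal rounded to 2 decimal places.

Direction of L: (7, -6, -9) × (16, -44, -13) = (-318, -53, -212).
A point on L: solving the two plane equations with x = 3 gives (3, -4, 3).
Taking (3, -4, 3) on L with direction v = (-318, -53, -212): w = M − (3, -4, 3) = (-7, 7, 1), and w × v = (-1431, -1802, 2597).
Distance = |w × v| / |v| = √12039374 / √148877 ≈ 8.99.

8.99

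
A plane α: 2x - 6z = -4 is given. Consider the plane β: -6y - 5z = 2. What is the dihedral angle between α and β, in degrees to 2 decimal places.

52.60

cos θ = |n₁·n₂| / (|n₁||n₂|) = |30| / (√40 · √61).
θ = arccos(0.60733) ≈ 52.60°.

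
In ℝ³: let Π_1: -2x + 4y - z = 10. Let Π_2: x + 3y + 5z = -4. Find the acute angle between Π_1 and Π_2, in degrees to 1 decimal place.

79.4

cos θ = |n₁·n₂| / (|n₁||n₂|) = |5| / (√21 · √35).
θ = arccos(0.18443) ≈ 79.4°.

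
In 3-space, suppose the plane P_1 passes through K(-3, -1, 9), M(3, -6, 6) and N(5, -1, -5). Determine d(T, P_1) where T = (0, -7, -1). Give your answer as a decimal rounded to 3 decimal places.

KM = (6, -5, -3), KN = (8, 0, -14); a normal to P_1 is KM × KN = (70, 60, 40).
Using K: P_1 has equation 70x + 60y + 40z = 90.
n·T − d = (70)·(0) + (60)·(-7) + (40)·(-1) − 90 = -550; |n| = √10100.
Distance = |-550| / √10100 = 550/√10100 ≈ 5.473.

5.473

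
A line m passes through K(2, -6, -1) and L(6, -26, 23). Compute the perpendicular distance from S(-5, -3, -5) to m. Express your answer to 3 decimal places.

A direction vector for m is L − K = (4, -20, 24).
Taking (2, -6, -1) on m with direction v = (4, -20, 24): w = S − (2, -6, -1) = (-7, 3, -4), and w × v = (-8, 152, 128).
Distance = |w × v| / |v| = √39552 / √992 ≈ 6.314.

6.314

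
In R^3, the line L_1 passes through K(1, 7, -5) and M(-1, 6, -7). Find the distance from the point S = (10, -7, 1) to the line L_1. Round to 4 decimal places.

16.8688

A direction vector for L_1 is M − K = (-2, -1, -2).
Taking (1, 7, -5) on L_1 with direction v = (-2, -1, -2): w = S − (1, 7, -5) = (9, -14, 6), and w × v = (34, 6, -37).
Distance = |w × v| / |v| = √2561 / √9 ≈ 16.8688.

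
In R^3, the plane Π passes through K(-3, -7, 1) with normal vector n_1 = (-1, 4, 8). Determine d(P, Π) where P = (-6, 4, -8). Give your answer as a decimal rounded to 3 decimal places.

2.778

Π: n_1·r = n_1·K gives -x + 4y + 8z = -17.
n·P − d = (-1)·(-6) + (4)·(4) + (8)·(-8) − (-17) = -25; |n| = √81.
Distance = |-25| / √81 = 25/√81 ≈ 2.778.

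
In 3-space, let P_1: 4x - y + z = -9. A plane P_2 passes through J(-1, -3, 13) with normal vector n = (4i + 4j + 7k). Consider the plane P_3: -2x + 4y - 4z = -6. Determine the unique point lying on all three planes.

P_2: n·r = n·J gives 4x + 4y + 7z = 75.
Solving the 3×3 linear system 4x - y + z = -9, 4x + 4y + 7z = 75, -2x + 4y - 4z = -6 (e.g. by elimination or Cramer's rule, determinant = -154) gives (-3, 6, 9).

(-3, 6, 9)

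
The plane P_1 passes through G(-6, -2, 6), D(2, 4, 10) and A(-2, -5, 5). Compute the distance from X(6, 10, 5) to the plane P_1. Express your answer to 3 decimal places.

GD = (8, 6, 4), GA = (4, -3, -1); a normal to P_1 is GD × GA = (6, 24, -48).
Using G: P_1 has equation 6x + 24y - 48z = -372.
n·X − d = (6)·(6) + (24)·(10) + (-48)·(5) − (-372) = 408; |n| = √2916.
Distance = |408| / √2916 = 408/√2916 ≈ 7.556.

7.556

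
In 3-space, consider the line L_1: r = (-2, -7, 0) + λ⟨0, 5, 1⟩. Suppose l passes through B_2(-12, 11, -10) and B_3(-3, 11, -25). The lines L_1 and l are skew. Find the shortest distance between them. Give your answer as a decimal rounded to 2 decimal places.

15.49

A direction vector for l is B_3 − B_2 = (9, 0, -15).
Common perpendicular direction n = (0, 5, 1) × (9, 0, -15) = (-75, 9, -45).
With w = (-12, 11, -10) − (-2, -7, 0) = (-10, 18, -10), w · n = 1362.
Distance = |w · n| / |n| = |1362| / √7731 ≈ 15.49.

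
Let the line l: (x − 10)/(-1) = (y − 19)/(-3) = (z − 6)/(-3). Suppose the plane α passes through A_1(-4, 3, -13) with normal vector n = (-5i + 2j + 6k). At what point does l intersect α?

l has direction (-1, -3, -3) through (10, 19, 6).
α: n·r = n·A_1 gives -5x + 2y + 6z = -52.
Substitute r = (10, 19, 6) + t(-1, -3, -3) into the plane: 24 + (-19)t = -52, so t = 4.
Intersection: (10, 19, 6) + 4·(-1, -3, -3) = (6, 7, -6).

(6, 7, -6)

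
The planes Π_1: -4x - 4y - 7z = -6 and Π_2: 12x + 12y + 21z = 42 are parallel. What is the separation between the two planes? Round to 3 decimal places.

0.889

Rescale Π_2 by 1/(-3): -4x - 4y - 7z = -14. Then distance = |-6 − (-14)| / √81 ≈ 0.889.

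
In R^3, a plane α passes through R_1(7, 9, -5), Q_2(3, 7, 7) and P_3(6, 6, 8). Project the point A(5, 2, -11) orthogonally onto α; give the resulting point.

R_1Q_2 = (-4, -2, 12), R_1P_3 = (-1, -3, 13); a normal to α is R_1Q_2 × R_1P_3 = (10, 40, 10).
Using R_1: α has equation 10x + 40y + 10z = 380.
Foot = A − λn with λ = (n·A − d)/|n|² = (20 − 380)/1800 = -1/5.
Foot = (5, 2, -11) − (-1/5)·(10, 40, 10) = (7, 10, -9).

(7, 10, -9)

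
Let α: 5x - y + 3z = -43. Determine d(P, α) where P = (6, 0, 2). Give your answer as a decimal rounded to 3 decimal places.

n·P − d = (5)·(6) + (-1)·(0) + (3)·(2) − (-43) = 79; |n| = √35.
Distance = |79| / √35 = 79/√35 ≈ 13.353.

13.353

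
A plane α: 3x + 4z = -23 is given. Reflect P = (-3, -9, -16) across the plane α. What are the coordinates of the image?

λ = (n·P − d)/|n|² = (-73 − (-23))/25 = -2.
Reflection = P − 2λn = (-3, -9, -16) − (-4)·(3, 0, 4) = (9, -9, 0).

(9, -9, 0)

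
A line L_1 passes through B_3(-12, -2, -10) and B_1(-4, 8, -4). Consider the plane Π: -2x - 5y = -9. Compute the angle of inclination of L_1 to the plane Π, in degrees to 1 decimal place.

A direction vector for L_1 is B_1 − B_3 = (8, 10, 6).
sin θ = |n·v| / (|n||v|) = |-66| / (√29 · √200) = 0.86662.
θ ≈ 60.1°.

60.1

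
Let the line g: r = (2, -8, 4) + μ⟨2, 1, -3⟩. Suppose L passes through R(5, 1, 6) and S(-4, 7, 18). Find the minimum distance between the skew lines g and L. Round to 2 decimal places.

A direction vector for L is S − R = (-9, 6, 12).
Common perpendicular direction n = (2, 1, -3) × (-9, 6, 12) = (30, 3, 21).
With w = (5, 1, 6) − (2, -8, 4) = (3, 9, 2), w · n = 159.
Distance = |w · n| / |n| = |159| / √1350 ≈ 4.33.

4.33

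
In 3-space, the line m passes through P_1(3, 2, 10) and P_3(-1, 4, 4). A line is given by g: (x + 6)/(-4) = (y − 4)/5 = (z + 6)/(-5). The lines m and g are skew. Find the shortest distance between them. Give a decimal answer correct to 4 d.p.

A direction vector for m is P_3 − P_1 = (-4, 2, -6).
g has direction (-4, 5, -5) through (-6, 4, -6).
Common perpendicular direction n = (-4, 2, -6) × (-4, 5, -5) = (20, 4, -12).
With w = (-6, 4, -6) − (3, 2, 10) = (-9, 2, -16), w · n = 20.
Distance = |w · n| / |n| = |20| / √560 ≈ 0.8452.

0.8452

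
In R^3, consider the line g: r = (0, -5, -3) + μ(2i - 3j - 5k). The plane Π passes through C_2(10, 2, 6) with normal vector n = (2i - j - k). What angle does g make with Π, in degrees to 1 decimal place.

52.6

Π: n·r = n·C_2 gives 2x - y - z = 12.
sin θ = |n·v| / (|n||v|) = |12| / (√6 · √38) = 0.79472.
θ ≈ 52.6°.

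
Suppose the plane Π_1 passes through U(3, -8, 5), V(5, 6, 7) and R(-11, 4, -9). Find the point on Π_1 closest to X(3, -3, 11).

UV = (2, 14, 2), UR = (-14, 12, -14); a normal to Π_1 is UV × UR = (-220, 0, 220).
Using U: Π_1 has equation -220x + 220z = 440.
Foot = X − λn with λ = (n·X − d)/|n|² = (1760 − 440)/96800 = 3/220.
Foot = (3, -3, 11) − (3/220)·(-220, 0, 220) = (6, -3, 8).

(6, -3, 8)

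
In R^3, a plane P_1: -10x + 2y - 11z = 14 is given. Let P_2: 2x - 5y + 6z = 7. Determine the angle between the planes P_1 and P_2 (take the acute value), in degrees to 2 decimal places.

cos θ = |n₁·n₂| / (|n₁||n₂|) = |-96| / (√225 · √65).
θ = arccos(0.79382) ≈ 37.46°.

37.46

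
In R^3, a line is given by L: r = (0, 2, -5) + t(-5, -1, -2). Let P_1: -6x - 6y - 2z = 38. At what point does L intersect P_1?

Substitute r = (0, 2, -5) + t(-5, -1, -2) into the plane: -2 + 40t = 38, so t = 1.
Intersection: (0, 2, -5) + 1·(-5, -1, -2) = (-5, 1, -7).

(-5, 1, -7)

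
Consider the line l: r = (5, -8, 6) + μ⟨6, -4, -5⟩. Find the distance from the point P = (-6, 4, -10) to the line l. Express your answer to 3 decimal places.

22.494

Taking (5, -8, 6) on l with direction v = (6, -4, -5): w = P − (5, -8, 6) = (-11, 12, -16), and w × v = (-124, -151, -28).
Distance = |w × v| / |v| = √38961 / √77 ≈ 22.494.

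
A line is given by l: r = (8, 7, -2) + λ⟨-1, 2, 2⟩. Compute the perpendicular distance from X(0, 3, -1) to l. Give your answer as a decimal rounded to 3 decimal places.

Taking (8, 7, -2) on l with direction v = (-1, 2, 2): w = X − (8, 7, -2) = (-8, -4, 1), and w × v = (-10, 15, -20).
Distance = |w × v| / |v| = √725 / √9 ≈ 8.975.

8.975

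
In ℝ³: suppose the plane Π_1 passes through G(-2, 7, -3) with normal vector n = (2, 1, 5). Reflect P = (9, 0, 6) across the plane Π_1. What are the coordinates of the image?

(1, -4, -14)

Π_1: n·r = n·G gives 2x + y + 5z = -12.
λ = (n·P − d)/|n|² = (48 − (-12))/30 = 2.
Reflection = P − 2λn = (9, 0, 6) − 4·(2, 1, 5) = (1, -4, -14).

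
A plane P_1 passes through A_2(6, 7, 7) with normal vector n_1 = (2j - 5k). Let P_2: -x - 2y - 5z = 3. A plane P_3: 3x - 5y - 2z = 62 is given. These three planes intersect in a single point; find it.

(8, -8, 1)

P_1: n_1·r = n_1·A_2 gives 2y - 5z = -21.
Solving the 3×3 linear system 2y - 5z = -21, -x - 2y - 5z = 3, 3x - 5y - 2z = 62 (e.g. by elimination or Cramer's rule, determinant = -89) gives (8, -8, 1).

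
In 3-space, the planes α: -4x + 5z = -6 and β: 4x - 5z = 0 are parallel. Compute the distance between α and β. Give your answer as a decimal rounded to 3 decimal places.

Rescale β by 1/(-1): -4x + 5z = 0. Then distance = |-6 − 0| / √41 ≈ 0.937.

0.937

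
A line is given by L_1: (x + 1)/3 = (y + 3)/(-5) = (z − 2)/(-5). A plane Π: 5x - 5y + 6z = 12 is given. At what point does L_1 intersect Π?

L_1 has direction (3, -5, -5) through (-1, -3, 2).
Substitute r = (-1, -3, 2) + t(3, -5, -5) into the plane: 22 + 10t = 12, so t = -1.
Intersection: (-1, -3, 2) + (-1)·(3, -5, -5) = (-4, 2, 7).

(-4, 2, 7)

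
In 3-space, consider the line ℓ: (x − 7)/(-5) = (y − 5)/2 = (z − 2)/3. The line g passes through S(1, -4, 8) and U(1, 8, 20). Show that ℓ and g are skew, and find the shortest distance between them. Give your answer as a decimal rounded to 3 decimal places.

9.662

ℓ has direction (-5, 2, 3) through (7, 5, 2).
A direction vector for g is U − S = (0, 12, 12).
Common perpendicular direction n = (-5, 2, 3) × (0, 12, 12) = (-12, 60, -60).
With w = (1, -4, 8) − (7, 5, 2) = (-6, -9, 6), w · n = -828.
Since n ≠ 0 the lines are not parallel, and w · n = -828 ≠ 0 so they do not intersect; hence they are skew.
Distance = |w · n| / |n| = |-828| / √7344 ≈ 9.662.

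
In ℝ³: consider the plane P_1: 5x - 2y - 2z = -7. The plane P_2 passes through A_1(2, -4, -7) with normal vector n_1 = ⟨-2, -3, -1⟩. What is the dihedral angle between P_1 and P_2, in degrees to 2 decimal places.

P_2: n_1·r = n_1·A_1 gives -2x - 3y - z = 15.
cos θ = |n₁·n₂| / (|n₁||n₂|) = |-2| / (√33 · √14).
θ = arccos(0.09305) ≈ 84.66°.

84.66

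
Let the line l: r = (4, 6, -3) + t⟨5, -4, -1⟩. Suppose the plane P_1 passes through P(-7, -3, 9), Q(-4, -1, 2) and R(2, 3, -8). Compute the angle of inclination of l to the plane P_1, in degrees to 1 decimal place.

70.3

PQ = (3, 2, -7), PR = (9, 6, -17); a normal to P_1 is PQ × PR = (8, -12, 0).
Using P: P_1 has equation 8x - 12y = -20.
sin θ = |n·v| / (|n||v|) = |88| / (√208 · √42) = 0.94151.
θ ≈ 70.3°.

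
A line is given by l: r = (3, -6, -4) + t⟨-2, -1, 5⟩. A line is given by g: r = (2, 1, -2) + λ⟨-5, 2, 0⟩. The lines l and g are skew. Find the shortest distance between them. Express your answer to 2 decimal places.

Common perpendicular direction n = (-2, -1, 5) × (-5, 2, 0) = (-10, -25, -9).
With w = (2, 1, -2) − (3, -6, -4) = (-1, 7, 2), w · n = -183.
Distance = |w · n| / |n| = |-183| / √806 ≈ 6.45.

6.45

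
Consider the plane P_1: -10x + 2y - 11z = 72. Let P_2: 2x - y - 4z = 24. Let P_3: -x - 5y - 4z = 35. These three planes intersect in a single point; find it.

Solving the 3×3 linear system -10x + 2y - 11z = 72, 2x - y - 4z = 24, -x - 5y - 4z = 35 (e.g. by elimination or Cramer's rule, determinant = 305) gives (-1, -2, -6).

(-1, -2, -6)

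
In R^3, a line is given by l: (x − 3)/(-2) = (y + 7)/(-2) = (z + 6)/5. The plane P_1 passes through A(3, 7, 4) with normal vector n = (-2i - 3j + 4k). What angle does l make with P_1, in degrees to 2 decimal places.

75.87

l has direction (-2, -2, 5) through (3, -7, -6).
P_1: n·r = n·A gives -2x - 3y + 4z = -11.
sin θ = |n·v| / (|n||v|) = |30| / (√29 · √33) = 0.96976.
θ ≈ 75.87°.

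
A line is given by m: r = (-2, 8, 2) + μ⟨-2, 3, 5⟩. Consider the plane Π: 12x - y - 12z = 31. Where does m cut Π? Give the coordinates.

(0, 5, -3)

Substitute r = (-2, 8, 2) + t(-2, 3, 5) into the plane: -56 + (-87)t = 31, so t = -1.
Intersection: (-2, 8, 2) + (-1)·(-2, 3, 5) = (0, 5, -3).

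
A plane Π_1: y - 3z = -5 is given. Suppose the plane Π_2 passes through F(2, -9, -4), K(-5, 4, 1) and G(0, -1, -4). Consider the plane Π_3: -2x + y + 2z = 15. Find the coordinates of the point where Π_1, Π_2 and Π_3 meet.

(-5, 1, 2)

FK = (-7, 13, 5), FG = (-2, 8, 0); a normal to Π_2 is FK × FG = (-40, -10, -30).
Using F: Π_2 has equation -40x - 10y - 30z = 130.
Solving the 3×3 linear system y - 3z = -5, -40x - 10y - 30z = 130, -2x + y + 2z = 15 (e.g. by elimination or Cramer's rule, determinant = 320) gives (-5, 1, 2).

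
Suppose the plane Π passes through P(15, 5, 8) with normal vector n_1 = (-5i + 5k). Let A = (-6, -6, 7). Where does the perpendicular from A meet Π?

(4, -6, -3)

Π: n_1·r = n_1·P gives -5x + 5z = -35.
Foot = A − λn with λ = (n·A − d)/|n|² = (65 − (-35))/50 = 2.
Foot = (-6, -6, 7) − 2·(-5, 0, 5) = (4, -6, -3).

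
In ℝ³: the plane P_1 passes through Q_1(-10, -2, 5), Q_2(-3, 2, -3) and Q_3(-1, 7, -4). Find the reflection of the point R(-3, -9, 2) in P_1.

Q_1Q_2 = (7, 4, -8), Q_1Q_3 = (9, 9, -9); a normal to P_1 is Q_1Q_2 × Q_1Q_3 = (36, -9, 27).
Using Q_1: P_1 has equation 36x - 9y + 27z = -207.
λ = (n·R − d)/|n|² = (27 − (-207))/2106 = 1/9.
Reflection = R − 2λn = (-3, -9, 2) − (2/9)·(36, -9, 27) = (-11, -7, -4).

(-11, -7, -4)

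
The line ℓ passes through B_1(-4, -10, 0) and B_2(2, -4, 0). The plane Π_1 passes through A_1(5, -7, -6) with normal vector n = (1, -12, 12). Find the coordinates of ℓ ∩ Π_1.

(5, -1, 0)

A direction vector for ℓ is B_2 − B_1 = (6, 6, 0).
Π_1: n·r = n·A_1 gives x - 12y + 12z = 17.
Substitute r = (-4, -10, 0) + t(6, 6, 0) into the plane: 116 + (-66)t = 17, so t = 3/2.
Intersection: (-4, -10, 0) + (3/2)·(6, 6, 0) = (5, -1, 0).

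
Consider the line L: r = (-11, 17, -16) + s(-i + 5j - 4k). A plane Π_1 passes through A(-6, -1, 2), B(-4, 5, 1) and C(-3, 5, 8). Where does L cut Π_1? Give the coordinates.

AB = (2, 6, -1), AC = (3, 6, 6); a normal to Π_1 is AB × AC = (42, -15, -6).
Using A: Π_1 has equation 42x - 15y - 6z = -249.
Substitute r = (-11, 17, -16) + t(-1, 5, -4) into the plane: -621 + (-93)t = -249, so t = -4.
Intersection: (-11, 17, -16) + (-4)·(-1, 5, -4) = (-7, -3, 0).

(-7, -3, 0)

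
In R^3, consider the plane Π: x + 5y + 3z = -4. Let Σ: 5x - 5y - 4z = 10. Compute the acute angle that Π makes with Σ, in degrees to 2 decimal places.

cos θ = |n₁·n₂| / (|n₁||n₂|) = |-32| / (√35 · √66).
θ = arccos(0.66580) ≈ 48.26°.

48.26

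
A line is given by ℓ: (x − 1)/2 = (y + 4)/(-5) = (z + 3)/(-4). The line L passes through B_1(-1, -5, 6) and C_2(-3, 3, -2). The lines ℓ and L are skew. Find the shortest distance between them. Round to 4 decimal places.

1.4974

ℓ has direction (2, -5, -4) through (1, -4, -3).
A direction vector for L is C_2 − B_1 = (-2, 8, -8).
Common perpendicular direction n = (2, -5, -4) × (-2, 8, -8) = (72, 24, 6).
With w = (-1, -5, 6) − (1, -4, -3) = (-2, -1, 9), w · n = -114.
Distance = |w · n| / |n| = |-114| / √5796 ≈ 1.4974.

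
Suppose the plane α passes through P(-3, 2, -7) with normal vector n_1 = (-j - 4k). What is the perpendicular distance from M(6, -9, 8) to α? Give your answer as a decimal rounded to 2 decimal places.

11.88

α: n_1·r = n_1·P gives -y - 4z = 26.
n·M − d = (0)·(6) + (-1)·(-9) + (-4)·(8) − 26 = -49; |n| = √17.
Distance = |-49| / √17 = 49/√17 ≈ 11.88.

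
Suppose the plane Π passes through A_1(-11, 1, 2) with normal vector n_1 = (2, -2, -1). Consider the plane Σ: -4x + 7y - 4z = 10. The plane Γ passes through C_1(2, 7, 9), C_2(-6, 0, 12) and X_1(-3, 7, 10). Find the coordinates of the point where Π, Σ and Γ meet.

Π: n_1·r = n_1·A_1 gives 2x - 2y - z = -26.
C_1C_2 = (-8, -7, 3), C_1X_1 = (-5, 0, 1); a normal to Γ is C_1C_2 × C_1X_1 = (-7, -7, -35).
Using C_1: Γ has equation -7x - 7y - 35z = -378.
Solving the 3×3 linear system 2x - 2y - z = -26, -4x + 7y - 4z = 10, -7x - 7y - 35z = -378 (e.g. by elimination or Cramer's rule, determinant = -399) gives (-2, 6, 10).

(-2, 6, 10)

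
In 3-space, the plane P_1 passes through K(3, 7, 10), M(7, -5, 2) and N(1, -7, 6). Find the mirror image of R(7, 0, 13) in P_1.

KM = (4, -12, -8), KN = (-2, -14, -4); a normal to P_1 is KM × KN = (-64, 32, -80).
Using K: P_1 has equation -64x + 32y - 80z = -768.
λ = (n·R − d)/|n|² = (-1488 − (-768))/11520 = -1/16.
Reflection = R − 2λn = (7, 0, 13) − (-1/8)·(-64, 32, -80) = (-1, 4, 3).

(-1, 4, 3)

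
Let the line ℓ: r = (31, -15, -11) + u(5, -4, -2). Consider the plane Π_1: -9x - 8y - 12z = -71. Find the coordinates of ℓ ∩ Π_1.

(11, 1, -3)

Substitute r = (31, -15, -11) + t(5, -4, -2) into the plane: -27 + 11t = -71, so t = -4.
Intersection: (31, -15, -11) + (-4)·(5, -4, -2) = (11, 1, -3).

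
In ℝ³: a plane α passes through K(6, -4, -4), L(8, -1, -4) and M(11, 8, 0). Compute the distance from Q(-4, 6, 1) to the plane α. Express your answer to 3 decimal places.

9.118

KL = (2, 3, 0), KM = (5, 12, 4); a normal to α is KL × KM = (12, -8, 9).
Using K: α has equation 12x - 8y + 9z = 68.
n·Q − d = (12)·(-4) + (-8)·(6) + (9)·(1) − 68 = -155; |n| = √289.
Distance = |-155| / √289 = 155/√289 ≈ 9.118.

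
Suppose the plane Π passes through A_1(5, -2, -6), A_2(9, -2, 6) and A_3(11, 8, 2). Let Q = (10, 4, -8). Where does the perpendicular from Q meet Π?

A_1A_2 = (4, 0, 12), A_1A_3 = (6, 10, 8); a normal to Π is A_1A_2 × A_1A_3 = (-120, 40, 40).
Using A_1: Π has equation -120x + 40y + 40z = -920.
Foot = Q − λn with λ = (n·Q − d)/|n|² = (-1360 − (-920))/17600 = -1/40.
Foot = (10, 4, -8) − (-1/40)·(-120, 40, 40) = (7, 5, -7).

(7, 5, -7)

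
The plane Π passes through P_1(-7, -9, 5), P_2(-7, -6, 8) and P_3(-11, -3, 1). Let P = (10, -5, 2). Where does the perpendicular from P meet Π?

(-5, -11, 8)

P_1P_2 = (0, 3, 3), P_1P_3 = (-4, 6, -4); a normal to Π is P_1P_2 × P_1P_3 = (-30, -12, 12).
Using P_1: Π has equation -30x - 12y + 12z = 378.
Foot = P − λn with λ = (n·P − d)/|n|² = (-216 − 378)/1188 = -1/2.
Foot = (10, -5, 2) − (-1/2)·(-30, -12, 12) = (-5, -11, 8).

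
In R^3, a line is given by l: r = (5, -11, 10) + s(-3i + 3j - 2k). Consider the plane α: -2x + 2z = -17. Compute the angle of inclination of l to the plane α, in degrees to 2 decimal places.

8.67

sin θ = |n·v| / (|n||v|) = |2| / (√8 · √22) = 0.15076.
θ ≈ 8.67°.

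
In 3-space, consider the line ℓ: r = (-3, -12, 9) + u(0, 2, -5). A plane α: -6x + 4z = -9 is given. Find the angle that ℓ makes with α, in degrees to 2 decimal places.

31.00

sin θ = |n·v| / (|n||v|) = |-20| / (√52 · √29) = 0.51503.
θ ≈ 31.00°.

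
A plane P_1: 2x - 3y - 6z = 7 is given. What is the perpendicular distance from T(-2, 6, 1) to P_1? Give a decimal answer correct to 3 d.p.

5.000

n·T − d = (2)·(-2) + (-3)·(6) + (-6)·(1) − 7 = -35; |n| = √49.
Distance = |-35| / √49 = 35/√49 ≈ 5.000.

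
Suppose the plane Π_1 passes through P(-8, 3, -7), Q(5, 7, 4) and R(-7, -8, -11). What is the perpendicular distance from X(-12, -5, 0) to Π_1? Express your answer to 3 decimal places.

PQ = (13, 4, 11), PR = (1, -11, -4); a normal to Π_1 is PQ × PR = (105, 63, -147).
Using P: Π_1 has equation 105x + 63y - 147z = 378.
n·X − d = (105)·(-12) + (63)·(-5) + (-147)·(0) − 378 = -1953; |n| = √36603.
Distance = |-1953| / √36603 = 1953/√36603 ≈ 10.208.

10.208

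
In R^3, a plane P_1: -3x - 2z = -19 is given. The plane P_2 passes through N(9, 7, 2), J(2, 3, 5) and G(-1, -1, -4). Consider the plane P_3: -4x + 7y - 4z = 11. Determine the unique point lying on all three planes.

(7, 5, -1)

NJ = (-7, -4, 3), NG = (-10, -8, -6); a normal to P_2 is NJ × NG = (48, -72, 16).
Using N: P_2 has equation 48x - 72y + 16z = -40.
Solving the 3×3 linear system -3x - 2z = -19, 48x - 72y + 16z = -40, -4x + 7y - 4z = 11 (e.g. by elimination or Cramer's rule, determinant = -624) gives (7, 5, -1).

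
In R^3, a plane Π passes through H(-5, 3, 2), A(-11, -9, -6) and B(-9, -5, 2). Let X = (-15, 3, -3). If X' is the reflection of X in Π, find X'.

(1, -5, -3)

HA = (-6, -12, -8), HB = (-4, -8, 0); a normal to Π is HA × HB = (-64, 32, 0).
Using H: Π has equation -64x + 32y = 416.
λ = (n·X − d)/|n|² = (1056 − 416)/5120 = 1/8.
Reflection = X − 2λn = (-15, 3, -3) − (1/4)·(-64, 32, 0) = (1, -5, -3).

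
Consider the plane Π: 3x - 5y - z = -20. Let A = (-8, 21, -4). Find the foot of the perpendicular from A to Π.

Foot = A − λn with λ = (n·A − d)/|n|² = (-125 − (-20))/35 = -3.
Foot = (-8, 21, -4) − (-3)·(3, -5, -1) = (1, 6, -7).

(1, 6, -7)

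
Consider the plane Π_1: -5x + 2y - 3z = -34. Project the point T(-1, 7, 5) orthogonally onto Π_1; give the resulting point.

Foot = T − λn with λ = (n·T − d)/|n|² = (4 − (-34))/38 = 1.
Foot = (-1, 7, 5) − 1·(-5, 2, -3) = (4, 5, 8).

(4, 5, 8)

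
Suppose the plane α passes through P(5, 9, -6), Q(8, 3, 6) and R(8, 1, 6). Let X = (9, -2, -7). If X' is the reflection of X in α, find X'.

PQ = (3, -6, 12), PR = (3, -8, 12); a normal to α is PQ × PR = (24, 0, -6).
Using P: α has equation 24x - 6z = 156.
λ = (n·X − d)/|n|² = (258 − 156)/612 = 1/6.
Reflection = X − 2λn = (9, -2, -7) − (1/3)·(24, 0, -6) = (1, -2, -5).

(1, -2, -5)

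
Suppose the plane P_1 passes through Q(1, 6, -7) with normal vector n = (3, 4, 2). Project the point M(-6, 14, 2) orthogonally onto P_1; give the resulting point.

P_1: n·r = n·Q gives 3x + 4y + 2z = 13.
Foot = M − λn with λ = (n·M − d)/|n|² = (42 − 13)/29 = 1.
Foot = (-6, 14, 2) − 1·(3, 4, 2) = (-9, 10, 0).

(-9, 10, 0)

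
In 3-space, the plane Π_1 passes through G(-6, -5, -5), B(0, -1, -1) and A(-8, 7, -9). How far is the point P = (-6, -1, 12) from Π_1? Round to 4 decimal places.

GB = (6, 4, 4), GA = (-2, 12, -4); a normal to Π_1 is GB × GA = (-64, 16, 80).
Using G: Π_1 has equation -64x + 16y + 80z = -96.
n·P − d = (-64)·(-6) + (16)·(-1) + (80)·(12) − (-96) = 1424; |n| = √10752.
Distance = |1424| / √10752 = 1424/√10752 ≈ 13.7330.

13.7330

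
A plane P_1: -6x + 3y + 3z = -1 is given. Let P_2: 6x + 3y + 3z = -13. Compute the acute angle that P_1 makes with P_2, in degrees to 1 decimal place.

70.5

cos θ = |n₁·n₂| / (|n₁||n₂|) = |-18| / (√54 · √54).
θ = arccos(0.33333) ≈ 70.5°.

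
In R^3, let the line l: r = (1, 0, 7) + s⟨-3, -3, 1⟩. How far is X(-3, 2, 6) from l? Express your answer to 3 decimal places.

4.437

Taking (1, 0, 7) on l with direction v = (-3, -3, 1): w = X − (1, 0, 7) = (-4, 2, -1), and w × v = (-1, 7, 18).
Distance = |w × v| / |v| = √374 / √19 ≈ 4.437.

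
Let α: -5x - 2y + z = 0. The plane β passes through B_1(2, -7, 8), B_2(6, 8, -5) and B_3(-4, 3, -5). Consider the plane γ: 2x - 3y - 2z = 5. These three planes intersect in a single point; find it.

(2, -3, 4)

B_1B_2 = (4, 15, -13), B_1B_3 = (-6, 10, -13); a normal to β is B_1B_2 × B_1B_3 = (-65, 130, 130).
Using B_1: β has equation -65x + 130y + 130z = 0.
Solving the 3×3 linear system -5x - 2y + z = 0, -65x + 130y + 130z = 0, 2x - 3y - 2z = 5 (e.g. by elimination or Cramer's rule, determinant = -975) gives (2, -3, 4).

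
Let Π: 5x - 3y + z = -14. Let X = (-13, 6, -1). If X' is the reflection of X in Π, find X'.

λ = (n·X − d)/|n|² = (-84 − (-14))/35 = -2.
Reflection = X − 2λn = (-13, 6, -1) − (-4)·(5, -3, 1) = (7, -6, 3).

(7, -6, 3)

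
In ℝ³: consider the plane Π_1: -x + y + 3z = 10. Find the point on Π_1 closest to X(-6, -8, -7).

Foot = X − λn with λ = (n·X − d)/|n|² = (-23 − 10)/11 = -3.
Foot = (-6, -8, -7) − (-3)·(-1, 1, 3) = (-9, -5, 2).

(-9, -5, 2)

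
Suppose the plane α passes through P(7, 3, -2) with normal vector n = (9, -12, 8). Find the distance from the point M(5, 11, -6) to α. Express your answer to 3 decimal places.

8.588

α: n·r = n·P gives 9x - 12y + 8z = 11.
n·M − d = (9)·(5) + (-12)·(11) + (8)·(-6) − 11 = -146; |n| = √289.
Distance = |-146| / √289 = 146/√289 ≈ 8.588.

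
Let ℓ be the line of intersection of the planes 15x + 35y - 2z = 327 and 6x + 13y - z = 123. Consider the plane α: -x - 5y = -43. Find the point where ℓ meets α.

Direction of ℓ: (15, 35, -2) × (6, 13, -1) = (-9, 3, -15).
A point on ℓ: solving the two plane equations with x = -3 gives (-3, 10, -11).
Substitute r = (-3, 10, -11) + t(-9, 3, -15) into the plane: -47 + (-6)t = -43, so t = -2/3.
Intersection: (-3, 10, -11) + (-2/3)·(-9, 3, -15) = (3, 8, -1).

(3, 8, -1)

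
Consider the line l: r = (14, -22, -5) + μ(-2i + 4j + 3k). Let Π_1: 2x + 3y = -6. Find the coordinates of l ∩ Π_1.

Substitute r = (14, -22, -5) + t(-2, 4, 3) into the plane: -38 + 8t = -6, so t = 4.
Intersection: (14, -22, -5) + 4·(-2, 4, 3) = (6, -6, 7).

(6, -6, 7)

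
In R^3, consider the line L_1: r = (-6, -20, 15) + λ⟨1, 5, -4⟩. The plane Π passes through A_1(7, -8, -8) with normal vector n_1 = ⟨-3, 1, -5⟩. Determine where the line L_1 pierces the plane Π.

(-2, 0, -1)

Π: n_1·r = n_1·A_1 gives -3x + y - 5z = 11.
Substitute r = (-6, -20, 15) + t(1, 5, -4) into the plane: -77 + 22t = 11, so t = 4.
Intersection: (-6, -20, 15) + 4·(1, 5, -4) = (-2, 0, -1).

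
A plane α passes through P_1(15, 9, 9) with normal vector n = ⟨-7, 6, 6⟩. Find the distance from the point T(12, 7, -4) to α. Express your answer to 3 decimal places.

α: n·r = n·P_1 gives -7x + 6y + 6z = 3.
n·T − d = (-7)·(12) + (6)·(7) + (6)·(-4) − 3 = -69; |n| = √121.
Distance = |-69| / √121 = 69/√121 ≈ 6.273.

6.273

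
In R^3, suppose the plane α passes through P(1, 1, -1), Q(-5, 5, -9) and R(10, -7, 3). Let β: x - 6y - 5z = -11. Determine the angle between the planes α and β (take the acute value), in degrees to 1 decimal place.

70.6

PQ = (-6, 4, -8), PR = (9, -8, 4); a normal to α is PQ × PR = (-48, -48, 12).
Using P: α has equation -48x - 48y + 12z = -108.
cos θ = |n₁·n₂| / (|n₁||n₂|) = |180| / (√4752 · √62).
θ = arccos(0.33162) ≈ 70.6°.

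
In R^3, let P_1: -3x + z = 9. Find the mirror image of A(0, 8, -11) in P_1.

λ = (n·A − d)/|n|² = (-11 − 9)/10 = -2.
Reflection = A − 2λn = (0, 8, -11) − (-4)·(-3, 0, 1) = (-12, 8, -7).

(-12, 8, -7)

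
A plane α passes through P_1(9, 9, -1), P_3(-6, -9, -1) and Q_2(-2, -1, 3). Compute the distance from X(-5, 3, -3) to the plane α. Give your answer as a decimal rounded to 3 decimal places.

P_1P_3 = (-15, -18, 0), P_1Q_2 = (-11, -10, 4); a normal to α is P_1P_3 × P_1Q_2 = (-72, 60, -48).
Using P_1: α has equation -72x + 60y - 48z = -60.
n·X − d = (-72)·(-5) + (60)·(3) + (-48)·(-3) − (-60) = 744; |n| = √11088.
Distance = |744| / √11088 = 744/√11088 ≈ 7.066.

7.066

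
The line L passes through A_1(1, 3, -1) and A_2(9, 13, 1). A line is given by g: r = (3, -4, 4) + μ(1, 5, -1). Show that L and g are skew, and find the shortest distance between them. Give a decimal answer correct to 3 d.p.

A direction vector for L is A_2 − A_1 = (8, 10, 2).
Common perpendicular direction n = (8, 10, 2) × (1, 5, -1) = (-20, 10, 30).
With w = (3, -4, 4) − (1, 3, -1) = (2, -7, 5), w · n = 40.
Since n ≠ 0 the lines are not parallel, and w · n = 40 ≠ 0 so they do not intersect; hence they are skew.
Distance = |w · n| / |n| = |40| / √1400 ≈ 1.069.

1.069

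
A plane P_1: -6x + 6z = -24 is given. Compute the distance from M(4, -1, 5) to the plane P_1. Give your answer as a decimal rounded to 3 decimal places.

n·M − d = (-6)·(4) + (0)·(-1) + (6)·(5) − (-24) = 30; |n| = √72.
Distance = |30| / √72 = 30/√72 ≈ 3.536.

3.536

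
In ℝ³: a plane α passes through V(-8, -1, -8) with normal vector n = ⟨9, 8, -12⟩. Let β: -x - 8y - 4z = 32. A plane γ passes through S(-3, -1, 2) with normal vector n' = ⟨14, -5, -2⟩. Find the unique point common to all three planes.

α: n·r = n·V gives 9x + 8y - 12z = 16.
γ: n'·r = n'·S gives 14x - 5y - 2z = -41.
Solving the 3×3 linear system 9x + 8y - 12z = 16, -x - 8y - 4z = 32, 14x - 5y - 2z = -41 (e.g. by elimination or Cramer's rule, determinant = -1904) gives (-4, -1, -5).

(-4, -1, -5)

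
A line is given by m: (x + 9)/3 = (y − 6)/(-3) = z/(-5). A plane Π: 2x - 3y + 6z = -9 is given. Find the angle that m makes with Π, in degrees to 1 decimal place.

m has direction (3, -3, -5) through (-9, 6, 0).
sin θ = |n·v| / (|n||v|) = |-15| / (√49 · √43) = 0.32678.
θ ≈ 19.1°.

19.1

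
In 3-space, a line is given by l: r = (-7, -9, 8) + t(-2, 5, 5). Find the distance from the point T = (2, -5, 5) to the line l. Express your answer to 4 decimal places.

Taking (-7, -9, 8) on l with direction v = (-2, 5, 5): w = T − (-7, -9, 8) = (9, 4, -3), and w × v = (35, -39, 53).
Distance = |w × v| / |v| = √5555 / √54 ≈ 10.1425.

10.1425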